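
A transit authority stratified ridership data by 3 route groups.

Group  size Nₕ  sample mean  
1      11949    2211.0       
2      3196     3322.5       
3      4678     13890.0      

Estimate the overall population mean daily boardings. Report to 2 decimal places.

N = 19823; weights Wₕ = Nₕ/N = (0.6028, 0.1612, 0.2360).
x̄_st = Σ Wₕ·x̄ₕ = 0.6028·2211.0 + 0.1612·3322.5 + 0.2360·13890.0 ≈ 5146.3133...
→ 5146.31.

5146.31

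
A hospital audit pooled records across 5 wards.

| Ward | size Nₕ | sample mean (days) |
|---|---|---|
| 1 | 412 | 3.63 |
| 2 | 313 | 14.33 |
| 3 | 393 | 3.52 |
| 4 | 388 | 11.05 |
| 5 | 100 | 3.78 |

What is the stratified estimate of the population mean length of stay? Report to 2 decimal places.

N = 412 + 313 + 393 + 388 + 100 = 1606.
Weight each subgroup mean by Nₕ/N and sum.
Σ Nₕx̄ₕ = 412·3.63 + 313·14.33 + 393·3.52 + 388·11.05 + 100·3.78 = 1495.56 + 4485.29 + 1383.36 + 4287.4 + 378 = 12029.61.
Divide by N: 12029.61 / 1606 = 7.4904... → 7.49.

7.49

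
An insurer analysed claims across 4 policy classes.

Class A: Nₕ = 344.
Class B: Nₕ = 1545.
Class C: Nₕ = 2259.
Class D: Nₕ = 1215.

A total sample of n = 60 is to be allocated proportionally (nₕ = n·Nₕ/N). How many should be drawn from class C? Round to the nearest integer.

25

N = 344 + 1545 + 2259 + 1215 = 5363.
n_C = 60·2259/5363 = 25.273... → 25.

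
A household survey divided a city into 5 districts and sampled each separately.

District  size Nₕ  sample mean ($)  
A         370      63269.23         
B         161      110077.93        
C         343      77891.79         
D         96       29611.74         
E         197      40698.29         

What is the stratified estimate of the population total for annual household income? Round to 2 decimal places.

Population total = Σ Nₕ·x̄ₕ (each stratum's size times its mean).
370·63269.23 + 161·110077.93 + 343·77891.79 + 96·29611.74 + 197·40698.29 = 23409615.1 + 17722546.73 + 26716883.97 + 2842727.04 + 8017563.13 = 78709335.97.

78709335.97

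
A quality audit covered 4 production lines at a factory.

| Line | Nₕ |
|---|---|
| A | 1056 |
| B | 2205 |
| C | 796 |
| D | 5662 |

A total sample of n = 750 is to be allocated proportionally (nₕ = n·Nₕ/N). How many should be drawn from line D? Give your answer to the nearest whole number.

437

N = 1056 + 2205 + 796 + 5662 = 9719.
n_D = 750·5662/9719 = 436.928... → 437.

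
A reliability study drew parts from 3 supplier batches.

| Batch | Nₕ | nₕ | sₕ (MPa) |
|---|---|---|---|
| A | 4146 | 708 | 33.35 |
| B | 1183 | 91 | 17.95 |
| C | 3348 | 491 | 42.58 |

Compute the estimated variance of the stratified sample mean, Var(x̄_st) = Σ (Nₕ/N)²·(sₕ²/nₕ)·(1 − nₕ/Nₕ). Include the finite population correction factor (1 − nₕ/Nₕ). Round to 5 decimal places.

N = 8677. Term for each stratum: Wₕ²sₕ²/nₕ·(1−nₕ/Nₕ).
Var(x̄_st) = 0.29740920 + 0.06075132 + 0.46912256 = 0.82728307 → 0.82728.

0.82728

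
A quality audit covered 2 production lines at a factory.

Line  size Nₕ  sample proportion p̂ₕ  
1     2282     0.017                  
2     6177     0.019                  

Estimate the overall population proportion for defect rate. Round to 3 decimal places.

0.018

Wₕ = Nₕ/N with N = 8459: 0.2698, 0.7302.
p̂_st = 0.2698·0.017 + 0.7302·0.019 ≈ 0.01846... → 0.018.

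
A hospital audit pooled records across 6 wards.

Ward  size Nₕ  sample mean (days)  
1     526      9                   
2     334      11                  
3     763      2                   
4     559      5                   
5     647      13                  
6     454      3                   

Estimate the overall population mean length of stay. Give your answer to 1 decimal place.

6.9

x̄_st = (Σ Nₕx̄ₕ) / (Σ Nₕ) = (526·9 + 334·11 + 763·2 + 559·5 + 647·13 + 454·3) / 3283
= 22502 / 3283 = 6.854... → 6.9.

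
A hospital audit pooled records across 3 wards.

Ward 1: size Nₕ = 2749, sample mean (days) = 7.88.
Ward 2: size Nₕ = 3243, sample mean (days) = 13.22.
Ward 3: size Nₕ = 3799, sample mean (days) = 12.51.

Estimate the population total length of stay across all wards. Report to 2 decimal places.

112060.07

Population total = Σ Nₕ·x̄ₕ (each stratum's size times its mean).
2749·7.88 + 3243·13.22 + 3799·12.51 = 21662.12 + 42872.46 + 47525.49 = 112060.07.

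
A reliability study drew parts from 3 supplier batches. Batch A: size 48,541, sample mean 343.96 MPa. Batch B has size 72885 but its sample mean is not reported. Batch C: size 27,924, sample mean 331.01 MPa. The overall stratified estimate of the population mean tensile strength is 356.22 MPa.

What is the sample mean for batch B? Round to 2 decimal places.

374.04

Σ Nₕx̄ₕ = N·μ, so 72885·x̄_B = 149350·356.22 − (48541·343.96 + 27924·331.01).
= 53201457 − 25939285.6 = 27262171.4.
x̄_B = 27262171.4 / 72885 = 374.0436... → 374.04.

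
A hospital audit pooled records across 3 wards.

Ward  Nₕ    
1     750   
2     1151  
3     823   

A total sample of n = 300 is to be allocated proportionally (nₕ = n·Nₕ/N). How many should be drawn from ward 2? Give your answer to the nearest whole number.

127

N = 750 + 1151 + 823 = 2724.
n_2 = 300·1151/2724 = 126.762... → 127.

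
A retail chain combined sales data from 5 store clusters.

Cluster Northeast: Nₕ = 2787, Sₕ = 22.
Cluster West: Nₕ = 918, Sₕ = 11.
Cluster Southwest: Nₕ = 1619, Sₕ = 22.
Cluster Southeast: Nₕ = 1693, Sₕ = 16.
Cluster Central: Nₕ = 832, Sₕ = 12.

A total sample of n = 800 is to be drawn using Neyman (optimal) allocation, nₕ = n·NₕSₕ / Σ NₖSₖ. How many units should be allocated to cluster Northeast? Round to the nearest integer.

340

Σ NₕSₕ = 2787·22 + 918·11 + 1619·22 + 1693·16 + 832·12 = 144102.
Share for Northeast: 61314/144102 = 0.42549.
n_Northeast = 800 × 0.42549 = 340.392... → 340.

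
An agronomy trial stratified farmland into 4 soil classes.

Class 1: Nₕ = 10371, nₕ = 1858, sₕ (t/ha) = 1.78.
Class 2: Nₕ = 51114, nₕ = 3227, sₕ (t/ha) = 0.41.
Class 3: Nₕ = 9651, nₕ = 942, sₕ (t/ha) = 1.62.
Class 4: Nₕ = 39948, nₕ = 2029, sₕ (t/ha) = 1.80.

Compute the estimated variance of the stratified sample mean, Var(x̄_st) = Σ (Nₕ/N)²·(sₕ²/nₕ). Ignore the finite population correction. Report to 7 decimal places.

N = 111084. Term for each stratum: Wₕ²sₕ²/nₕ.
Var(x̄_st) = 0.0000148639 + 0.0000110292 + 0.0000210291 + 0.0002065143 = 0.0002534365 → 0.0002534.

0.0002534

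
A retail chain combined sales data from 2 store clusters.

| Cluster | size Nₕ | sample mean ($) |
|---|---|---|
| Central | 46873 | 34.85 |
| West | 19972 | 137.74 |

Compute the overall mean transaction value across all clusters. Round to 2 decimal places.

N = 46873 + 19972 = 66845.
Weight each subgroup mean by Nₕ/N and sum.
Σ Nₕx̄ₕ = 46873·34.85 + 19972·137.74 = 1633524.05 + 2750943.28 = 4384467.33.
Divide by N: 4384467.33 / 66845 = 65.5916... → 65.59.

65.59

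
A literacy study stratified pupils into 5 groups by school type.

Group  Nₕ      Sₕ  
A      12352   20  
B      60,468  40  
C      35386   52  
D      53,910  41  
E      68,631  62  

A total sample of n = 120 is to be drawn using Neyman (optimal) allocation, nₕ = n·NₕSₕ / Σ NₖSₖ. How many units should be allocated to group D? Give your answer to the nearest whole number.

Σ NₕSₕ = 12352·20 + 60468·40 + 35386·52 + 53910·41 + 68631·62 = 10971264.
Share for D: 2210310/10971264 = 0.20146.
n_D = 120 × 0.20146 = 24.176... → 24.

24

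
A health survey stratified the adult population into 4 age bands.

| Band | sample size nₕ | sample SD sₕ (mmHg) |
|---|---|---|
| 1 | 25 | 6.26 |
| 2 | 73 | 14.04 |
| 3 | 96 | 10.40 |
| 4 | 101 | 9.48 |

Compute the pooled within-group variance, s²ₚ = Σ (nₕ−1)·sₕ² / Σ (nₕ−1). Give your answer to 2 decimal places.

118.20

Degrees of freedom: 24 + 72 + 95 + 100 = 291.
Σ(nₕ−1)sₕ² = 24·39.1876 + 72·197.1216 + 95·108.16 + 100·89.8704 = 34395.4976.
s²ₚ = 34395.4976 / 291 = 118.1976... → 118.20.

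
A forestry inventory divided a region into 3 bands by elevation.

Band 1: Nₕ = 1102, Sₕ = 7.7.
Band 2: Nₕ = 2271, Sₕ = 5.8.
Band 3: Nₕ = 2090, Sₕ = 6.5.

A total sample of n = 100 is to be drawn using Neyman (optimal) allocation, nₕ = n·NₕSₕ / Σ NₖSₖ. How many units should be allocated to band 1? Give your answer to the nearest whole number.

24

1: NₕSₕ = 1102·7.7 = 8485.4
2: NₕSₕ = 2271·5.8 = 13171.8
3: NₕSₕ = 2090·6.5 = 13585
Σ NₕSₕ = 35242.2.
n_1 = 100·8485.4/35242.2 = 24.077... → 24.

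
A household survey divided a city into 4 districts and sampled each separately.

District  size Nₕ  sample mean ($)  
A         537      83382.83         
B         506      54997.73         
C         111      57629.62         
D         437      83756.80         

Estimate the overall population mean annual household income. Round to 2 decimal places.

N = 1591; weights Wₕ = Nₕ/N = (0.3375, 0.3180, 0.0698, 0.2747).
x̄_st = Σ Wₕ·x̄ₕ = 0.3375·83382.83 + 0.3180·54997.73 + 0.0698·57629.62 + 0.2747·83756.80 ≈ 72661.2448...
→ 72661.24.

72661.24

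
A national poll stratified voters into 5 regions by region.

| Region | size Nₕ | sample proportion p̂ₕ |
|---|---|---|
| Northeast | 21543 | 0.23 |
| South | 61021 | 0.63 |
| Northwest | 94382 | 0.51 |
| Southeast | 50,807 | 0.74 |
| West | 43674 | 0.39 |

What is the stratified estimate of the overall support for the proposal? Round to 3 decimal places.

0.538

Wₕ = Nₕ/N with N = 271427: 0.0794, 0.2248, 0.3477, 0.1872, 0.1609.
p̂_st = 0.0794·0.23 + 0.2248·0.63 + 0.3477·0.51 + 0.1872·0.74 + 0.1609·0.39 ≈ 0.53850... → 0.538.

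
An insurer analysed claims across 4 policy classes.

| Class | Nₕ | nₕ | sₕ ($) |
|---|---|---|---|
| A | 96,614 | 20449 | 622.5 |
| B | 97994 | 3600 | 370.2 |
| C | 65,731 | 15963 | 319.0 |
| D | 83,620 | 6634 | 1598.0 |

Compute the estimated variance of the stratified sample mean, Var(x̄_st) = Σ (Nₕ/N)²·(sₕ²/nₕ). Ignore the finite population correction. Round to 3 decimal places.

27.568

N = 343959; Wₕ = Nₕ/N.
class A: (96614/343959)²·622.5²/20449 = 1.495111
class B: (97994/343959)²·370.2²/3600 = 3.089982
class C: (65731/343959)²·319.0²/15963 = 0.232806
class D: (83620/343959)²·1598.0²/6634 = 22.750191
Sum = 27.568090 → 27.568.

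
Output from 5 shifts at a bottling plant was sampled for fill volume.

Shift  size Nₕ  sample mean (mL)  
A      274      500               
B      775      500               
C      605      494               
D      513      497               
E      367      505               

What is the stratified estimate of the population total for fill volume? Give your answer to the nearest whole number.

A: 274·500 = 137000
B: 775·500 = 387500
C: 605·494 = 298870
D: 513·497 = 254961
E: 367·505 = 185335
τ̂ = Σ Nₕx̄ₕ = 1263666.

1263666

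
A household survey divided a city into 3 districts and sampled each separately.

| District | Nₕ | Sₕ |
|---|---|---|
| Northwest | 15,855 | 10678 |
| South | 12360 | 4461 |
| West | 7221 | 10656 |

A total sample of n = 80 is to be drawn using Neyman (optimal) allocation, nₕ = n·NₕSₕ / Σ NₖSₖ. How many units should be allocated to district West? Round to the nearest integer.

20

Northwest: NₕSₕ = 15855·10678 = 169299690
South: NₕSₕ = 12360·4461 = 55137960
West: NₕSₕ = 7221·10656 = 76946976
Σ NₕSₕ = 301384626.
n_West = 80·76946976/301384626 = 20.425... → 20.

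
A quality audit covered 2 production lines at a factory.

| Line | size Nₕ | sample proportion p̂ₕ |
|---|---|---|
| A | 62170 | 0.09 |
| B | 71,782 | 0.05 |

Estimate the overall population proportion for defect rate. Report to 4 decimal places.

0.0686

Wₕ = Nₕ/N with N = 133952: 0.4641, 0.5359.
p̂_st = 0.4641·0.09 + 0.5359·0.05 ≈ 0.068565... → 0.0686.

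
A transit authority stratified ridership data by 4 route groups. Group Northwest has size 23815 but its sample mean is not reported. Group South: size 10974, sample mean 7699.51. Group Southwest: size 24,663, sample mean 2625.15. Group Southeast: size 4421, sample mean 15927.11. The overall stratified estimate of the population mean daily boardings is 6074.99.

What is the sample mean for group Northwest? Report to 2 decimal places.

7070.15

N = 23815 + 10974 + 24663 + 4421 = 63873.
Overall total = μ·N = 6074.99·63873 = 388027836.27.
Subtract the known strata: 10974·7699.51 + 24663·2625.15 + 4421·15927.11 = 219652250.5.
Remaining total for group Northwest: 388027836.27 − 219652250.5 = 168375585.77.
Divide by its size: 168375585.77 / 23815 = 7070.1485... → 7070.15.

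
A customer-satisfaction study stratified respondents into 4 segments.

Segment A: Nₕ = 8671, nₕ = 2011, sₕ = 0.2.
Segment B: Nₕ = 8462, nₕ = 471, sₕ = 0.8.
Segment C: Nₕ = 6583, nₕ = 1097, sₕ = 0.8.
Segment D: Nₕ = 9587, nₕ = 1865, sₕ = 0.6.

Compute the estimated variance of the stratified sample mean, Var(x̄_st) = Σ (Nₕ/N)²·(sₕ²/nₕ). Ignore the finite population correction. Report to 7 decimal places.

N = 33303; Wₕ = Nₕ/N.
segment A: (8671/33303)²·0.2²/2011 = 0.0000013484
segment B: (8462/33303)²·0.8²/471 = 0.0000877280
segment C: (6583/33303)²·0.8²/1097 = 0.0000227958
segment D: (9587/33303)²·0.6²/1865 = 0.0000159964
Sum = 0.0001278686 → 0.0001279.

0.0001279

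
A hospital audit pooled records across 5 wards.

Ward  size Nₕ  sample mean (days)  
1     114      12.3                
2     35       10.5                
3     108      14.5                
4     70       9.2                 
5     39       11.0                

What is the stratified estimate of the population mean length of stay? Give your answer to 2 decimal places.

12.05

N = 366; weights Wₕ = Nₕ/N = (0.3115, 0.0956, 0.2951, 0.1913, 0.1066).
x̄_st = Σ Wₕ·x̄ₕ = 0.3115·12.3 + 0.0956·10.5 + 0.2951·14.5 + 0.1913·9.2 + 0.1066·11.0 ≈ 12.0456...
→ 12.05.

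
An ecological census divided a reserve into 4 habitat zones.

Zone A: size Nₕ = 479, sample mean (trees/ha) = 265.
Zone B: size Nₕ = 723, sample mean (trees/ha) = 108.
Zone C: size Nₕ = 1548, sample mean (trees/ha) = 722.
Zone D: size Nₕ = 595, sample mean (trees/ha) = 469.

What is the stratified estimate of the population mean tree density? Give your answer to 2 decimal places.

478.84

N = 479 + 723 + 1548 + 595 = 3345.
Overall mean = Σ (Nₕ/N)·x̄ₕ — weight by population share, not a simple average.
Σ Nₕx̄ₕ = 479·265 + 723·108 + 1548·722 + 595·469 = 126935 + 78084 + 1117656 + 279055 = 1601730.
Divide by N: 1601730 / 3345 = 478.8430... → 478.84.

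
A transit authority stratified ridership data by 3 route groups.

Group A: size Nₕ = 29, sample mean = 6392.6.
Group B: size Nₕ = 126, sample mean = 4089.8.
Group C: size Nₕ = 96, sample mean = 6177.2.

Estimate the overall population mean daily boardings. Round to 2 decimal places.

N = 251; weights Wₕ = Nₕ/N = (0.1155, 0.5020, 0.3825).
x̄_st = Σ Wₕ·x̄ₕ = 0.1155·6392.6 + 0.5020·4089.8 + 0.3825·6177.2 ≈ 5154.2287...
→ 5154.23.

5154.23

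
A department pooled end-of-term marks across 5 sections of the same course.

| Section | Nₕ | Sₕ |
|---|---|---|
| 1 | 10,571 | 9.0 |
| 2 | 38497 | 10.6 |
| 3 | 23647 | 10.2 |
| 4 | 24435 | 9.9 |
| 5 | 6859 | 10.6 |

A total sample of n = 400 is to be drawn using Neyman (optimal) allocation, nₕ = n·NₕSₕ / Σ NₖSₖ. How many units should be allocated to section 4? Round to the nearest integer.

1: NₕSₕ = 10571·9.0 = 95139
2: NₕSₕ = 38497·10.6 = 408068.2
3: NₕSₕ = 23647·10.2 = 241199.4
4: NₕSₕ = 24435·9.9 = 241906.5
5: NₕSₕ = 6859·10.6 = 72705.4
Σ NₕSₕ = 1059018.5.
n_4 = 400·241906.5/1059018.5 = 91.370... → 91.

91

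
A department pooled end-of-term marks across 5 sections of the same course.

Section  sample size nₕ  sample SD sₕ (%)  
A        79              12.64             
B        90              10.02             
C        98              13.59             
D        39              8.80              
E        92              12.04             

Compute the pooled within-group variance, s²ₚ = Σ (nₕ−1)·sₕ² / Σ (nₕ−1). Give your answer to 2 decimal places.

Degrees of freedom: 78 + 89 + 97 + 38 + 91 = 393.
Σ(nₕ−1)sₕ² = 78·159.7696 + 89·100.4004 + 97·184.6881 + 38·77.44 + 91·144.9616 = 55446.6357.
s²ₚ = 55446.6357 / 393 = 141.0856... → 141.09.

141.09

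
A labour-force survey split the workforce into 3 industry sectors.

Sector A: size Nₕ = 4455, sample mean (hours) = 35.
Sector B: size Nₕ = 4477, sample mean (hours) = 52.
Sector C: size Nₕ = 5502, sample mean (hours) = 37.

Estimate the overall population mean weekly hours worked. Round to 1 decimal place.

41.0

N = 14434; weights Wₕ = Nₕ/N = (0.3086, 0.3102, 0.3812).
x̄_st = Σ Wₕ·x̄ₕ = 0.3086·35 + 0.3102·52 + 0.3812·37 ≈ 41.035...
→ 41.0.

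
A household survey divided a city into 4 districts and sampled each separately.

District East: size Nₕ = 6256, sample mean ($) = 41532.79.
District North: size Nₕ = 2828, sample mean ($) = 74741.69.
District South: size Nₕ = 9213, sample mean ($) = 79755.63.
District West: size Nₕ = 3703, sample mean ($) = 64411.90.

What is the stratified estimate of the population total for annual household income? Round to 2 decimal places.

1444504518.45

East: 6256·41532.79 = 259829134.24
North: 2828·74741.69 = 211369499.32
South: 9213·79755.63 = 734788619.19
West: 3703·64411.90 = 238517265.7
τ̂ = Σ Nₕx̄ₕ = 1444504518.45.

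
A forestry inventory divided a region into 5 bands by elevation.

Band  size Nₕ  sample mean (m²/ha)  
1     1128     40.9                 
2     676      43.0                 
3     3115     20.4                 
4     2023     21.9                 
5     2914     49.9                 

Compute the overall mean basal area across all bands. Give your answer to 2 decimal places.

33.33

x̄_st = (Σ Nₕx̄ₕ) / (Σ Nₕ) = (1128·40.9 + 676·43.0 + 3115·20.4 + 2023·21.9 + 2914·49.9) / 9856
= 328461.5 / 9856 = 33.3260... → 33.33.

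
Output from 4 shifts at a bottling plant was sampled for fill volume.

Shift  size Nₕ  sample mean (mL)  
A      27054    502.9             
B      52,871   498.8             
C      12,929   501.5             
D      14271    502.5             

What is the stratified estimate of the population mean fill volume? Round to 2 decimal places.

N = 107125; weights Wₕ = Nₕ/N = (0.2525, 0.4935, 0.1207, 0.1332).
x̄_st = Σ Wₕ·x̄ₕ = 0.2525·502.9 + 0.4935·498.8 + 0.1207·501.5 + 0.1332·502.5 ≈ 500.6542...
→ 500.65.

500.65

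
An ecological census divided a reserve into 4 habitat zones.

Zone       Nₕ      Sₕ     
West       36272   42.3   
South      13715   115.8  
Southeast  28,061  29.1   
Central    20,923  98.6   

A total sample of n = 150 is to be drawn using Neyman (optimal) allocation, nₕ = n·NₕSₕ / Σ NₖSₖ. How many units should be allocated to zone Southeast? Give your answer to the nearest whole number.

20

West: NₕSₕ = 36272·42.3 = 1534305.6
South: NₕSₕ = 13715·115.8 = 1588197
Southeast: NₕSₕ = 28061·29.1 = 816575.1
Central: NₕSₕ = 20923·98.6 = 2063007.8
Σ NₕSₕ = 6002085.5.
n_Southeast = 150·816575.1/6002085.5 = 20.407... → 20.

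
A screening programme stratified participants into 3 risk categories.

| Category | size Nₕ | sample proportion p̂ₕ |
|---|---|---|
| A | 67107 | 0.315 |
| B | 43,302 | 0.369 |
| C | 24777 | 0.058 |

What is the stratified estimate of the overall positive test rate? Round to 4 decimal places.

Wₕ = Nₕ/N with N = 135186: 0.4964, 0.3203, 0.1833.
p̂_st = 0.4964·0.315 + 0.3203·0.369 + 0.1833·0.058 ≈ 0.285194... → 0.2852.

0.2852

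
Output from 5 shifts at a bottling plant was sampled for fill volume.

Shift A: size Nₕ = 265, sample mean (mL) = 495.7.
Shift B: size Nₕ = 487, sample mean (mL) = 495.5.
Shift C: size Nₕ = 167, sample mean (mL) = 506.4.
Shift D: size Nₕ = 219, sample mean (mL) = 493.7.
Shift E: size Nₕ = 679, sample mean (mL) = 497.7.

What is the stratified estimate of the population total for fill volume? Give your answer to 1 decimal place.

903296.4

A: 265·495.7 = 131360.5
B: 487·495.5 = 241308.5
C: 167·506.4 = 84568.8
D: 219·493.7 = 108120.3
E: 679·497.7 = 337938.3
τ̂ = Σ Nₕx̄ₕ = 903296.4.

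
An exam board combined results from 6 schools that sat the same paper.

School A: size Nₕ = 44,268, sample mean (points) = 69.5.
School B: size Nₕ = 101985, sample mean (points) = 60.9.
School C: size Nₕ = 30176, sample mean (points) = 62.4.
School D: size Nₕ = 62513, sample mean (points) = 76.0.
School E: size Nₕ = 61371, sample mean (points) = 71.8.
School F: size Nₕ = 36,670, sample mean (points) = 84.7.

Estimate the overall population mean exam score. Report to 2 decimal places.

x̄_st = (Σ Nₕx̄ₕ) / (Σ Nₕ) = (44268·69.5 + 101985·60.9 + 30176·62.4 + 62513·76.0 + 61371·71.8 + 36670·84.7) / 336983
= 23433869.7 / 336983 = 69.5402... → 69.54.

69.54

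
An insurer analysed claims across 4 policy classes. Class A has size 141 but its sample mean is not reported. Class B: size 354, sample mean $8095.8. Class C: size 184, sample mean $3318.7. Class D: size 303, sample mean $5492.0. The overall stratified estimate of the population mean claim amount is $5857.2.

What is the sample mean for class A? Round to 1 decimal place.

4334.3

Σ Nₕx̄ₕ = N·μ, so 141·x̄_A = 982·5857.2 − (354·8095.8 + 184·3318.7 + 303·5492.0).
= 5751770.4 − 5140630 = 611140.4.
x̄_A = 611140.4 / 141 = 4334.329... → 4334.3.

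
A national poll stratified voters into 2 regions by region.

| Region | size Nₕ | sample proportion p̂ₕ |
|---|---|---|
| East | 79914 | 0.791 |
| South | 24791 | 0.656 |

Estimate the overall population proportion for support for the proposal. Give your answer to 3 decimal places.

0.759

N = 79914 + 24791 = 104705.
Overall proportion = Σ (Nₕ/N)·p̂ₕ.
Σ Nₕp̂ₕ = 63211.974 + 16262.896 = 79474.87.
79474.87 / 104705 = 0.75904... → 0.759.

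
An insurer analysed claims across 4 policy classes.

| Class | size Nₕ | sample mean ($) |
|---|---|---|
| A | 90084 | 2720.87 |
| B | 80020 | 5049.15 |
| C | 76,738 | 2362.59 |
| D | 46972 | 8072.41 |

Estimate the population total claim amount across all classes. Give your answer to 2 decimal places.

1209617510.02

A: 90084·2720.87 = 245106853.08
B: 80020·5049.15 = 404032983
C: 76738·2362.59 = 181300431.42
D: 46972·8072.41 = 379177242.52
τ̂ = Σ Nₕx̄ₕ = 1209617510.02.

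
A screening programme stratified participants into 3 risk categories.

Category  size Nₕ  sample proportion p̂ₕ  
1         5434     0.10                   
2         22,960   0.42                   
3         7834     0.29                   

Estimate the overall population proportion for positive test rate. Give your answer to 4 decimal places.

0.3439

Wₕ = Nₕ/N with N = 36228: 0.1500, 0.6338, 0.2162.
p̂_st = 0.1500·0.10 + 0.6338·0.42 + 0.2162·0.29 ≈ 0.343890... → 0.3439.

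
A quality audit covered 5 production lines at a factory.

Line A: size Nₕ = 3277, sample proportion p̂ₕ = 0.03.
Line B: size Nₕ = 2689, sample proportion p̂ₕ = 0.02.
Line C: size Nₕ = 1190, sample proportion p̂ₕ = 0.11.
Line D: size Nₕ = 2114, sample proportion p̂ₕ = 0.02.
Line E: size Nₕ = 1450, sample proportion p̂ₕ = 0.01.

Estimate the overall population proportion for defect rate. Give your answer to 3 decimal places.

0.032

N = 3277 + 2689 + 1190 + 2114 + 1450 = 10720.
Overall proportion = Σ (Nₕ/N)·p̂ₕ.
Σ Nₕp̂ₕ = 98.31 + 53.78 + 130.9 + 42.28 + 14.5 = 339.77.
339.77 / 10720 = 0.03169... → 0.032.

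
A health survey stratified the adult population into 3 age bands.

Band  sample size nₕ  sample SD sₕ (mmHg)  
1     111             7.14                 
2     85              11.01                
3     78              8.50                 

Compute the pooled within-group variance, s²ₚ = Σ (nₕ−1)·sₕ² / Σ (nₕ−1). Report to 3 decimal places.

1: (111−1)·7.14² = 110·50.9796 = 5607.756
2: (85−1)·11.01² = 84·121.2201 = 10182.4884
3: (78−1)·8.50² = 77·72.25 = 5563.25
Numerator = 21353.4944; denominator = Σ(nₕ−1) = 271.
s²ₚ = 21353.4944/271 = 78.79518... → 78.795.

78.795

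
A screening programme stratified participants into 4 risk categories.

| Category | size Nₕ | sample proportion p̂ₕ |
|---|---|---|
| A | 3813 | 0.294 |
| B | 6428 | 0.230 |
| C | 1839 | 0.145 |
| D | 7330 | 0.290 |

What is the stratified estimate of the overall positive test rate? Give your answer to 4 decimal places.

0.2572

N = 3813 + 6428 + 1839 + 7330 = 19410.
Overall proportion = Σ (Nₕ/N)·p̂ₕ.
Σ Nₕp̂ₕ = 1121.022 + 1478.44 + 266.655 + 2125.7 = 4991.817.
4991.817 / 19410 = 0.257178... → 0.2572.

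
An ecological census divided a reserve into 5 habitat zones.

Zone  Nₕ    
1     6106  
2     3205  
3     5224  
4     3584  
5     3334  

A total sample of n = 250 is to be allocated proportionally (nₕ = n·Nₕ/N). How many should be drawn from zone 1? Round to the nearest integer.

Share of zone 1 = 6106/21453 = 0.28462.
Allocate 250 × 0.28462 = 71.156... → 71.

71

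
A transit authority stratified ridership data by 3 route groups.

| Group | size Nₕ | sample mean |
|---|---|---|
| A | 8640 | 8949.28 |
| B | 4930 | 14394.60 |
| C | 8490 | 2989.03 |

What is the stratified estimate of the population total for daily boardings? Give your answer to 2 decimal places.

173664021.90

Population total = Σ Nₕ·x̄ₕ (each stratum's size times its mean).
8640·8949.28 + 4930·14394.60 + 8490·2989.03 = 77321779.2 + 70965378 + 25376864.7 = 173664021.90.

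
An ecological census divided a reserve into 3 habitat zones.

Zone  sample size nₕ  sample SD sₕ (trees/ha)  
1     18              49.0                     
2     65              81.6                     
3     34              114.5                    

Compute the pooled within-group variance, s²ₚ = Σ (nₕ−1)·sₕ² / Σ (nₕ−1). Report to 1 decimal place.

Degrees of freedom: 17 + 64 + 33 = 114.
Σ(nₕ−1)sₕ² = 17·2401 + 64·6658.56 + 33·13110.25 = 899603.09.
s²ₚ = 899603.09 / 114 = 7891.255... → 7891.3.

7891.3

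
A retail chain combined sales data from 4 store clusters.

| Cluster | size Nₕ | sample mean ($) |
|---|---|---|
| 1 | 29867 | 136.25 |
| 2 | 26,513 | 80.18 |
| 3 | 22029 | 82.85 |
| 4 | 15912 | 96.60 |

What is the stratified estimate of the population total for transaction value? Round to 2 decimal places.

9557392.94

Estimate total by summing Nₕ·x̄ₕ over strata.
29867·136.25 + 26513·80.18 + 22029·82.85 + 15912·96.60 = 4069378.75 + 2125812.34 + 1825102.65 + 1537099.2 = 9557392.94.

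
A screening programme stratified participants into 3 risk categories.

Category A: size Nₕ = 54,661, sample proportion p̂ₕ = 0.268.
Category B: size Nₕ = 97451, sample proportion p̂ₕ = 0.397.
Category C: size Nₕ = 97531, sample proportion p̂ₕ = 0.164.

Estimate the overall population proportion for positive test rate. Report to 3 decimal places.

Wₕ = Nₕ/N with N = 249643: 0.2190, 0.3904, 0.3907.
p̂_st = 0.2190·0.268 + 0.3904·0.397 + 0.3907·0.164 ≈ 0.27773... → 0.278.

0.278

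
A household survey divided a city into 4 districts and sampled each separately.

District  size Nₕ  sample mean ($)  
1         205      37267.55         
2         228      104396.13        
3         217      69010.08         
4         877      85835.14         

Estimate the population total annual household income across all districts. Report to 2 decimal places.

1: 205·37267.55 = 7639847.75
2: 228·104396.13 = 23802317.64
3: 217·69010.08 = 14975187.36
4: 877·85835.14 = 75277417.78
τ̂ = Σ Nₕx̄ₕ = 121694770.53.

121694770.53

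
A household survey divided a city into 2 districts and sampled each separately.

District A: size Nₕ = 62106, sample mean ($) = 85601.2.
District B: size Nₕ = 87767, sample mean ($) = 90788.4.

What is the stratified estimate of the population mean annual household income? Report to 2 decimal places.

x̄_st = (Σ Nₕx̄ₕ) / (Σ Nₕ) = (62106·85601.2 + 87767·90788.4) / 149873
= 13284573630 / 149873 = 88638.8718... → 88638.87.

88638.87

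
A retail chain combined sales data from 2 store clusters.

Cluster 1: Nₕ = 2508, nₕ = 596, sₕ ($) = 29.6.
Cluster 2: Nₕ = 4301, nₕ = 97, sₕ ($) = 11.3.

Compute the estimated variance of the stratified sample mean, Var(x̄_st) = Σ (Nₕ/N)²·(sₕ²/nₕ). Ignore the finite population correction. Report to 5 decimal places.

0.72469

N = 6809; Wₕ = Nₕ/N.
cluster 1: (2508/6809)²·29.6²/596 = 0.19944610
cluster 2: (4301/6809)²·11.3²/97 = 0.52523949
Sum = 0.72468559 → 0.72469.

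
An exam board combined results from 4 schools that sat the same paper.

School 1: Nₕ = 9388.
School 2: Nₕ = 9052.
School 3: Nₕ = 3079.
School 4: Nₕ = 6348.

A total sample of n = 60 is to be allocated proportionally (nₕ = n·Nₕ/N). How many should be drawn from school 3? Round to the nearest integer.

7

Share of school 3 = 3079/27867 = 0.11049.
Allocate 60 × 0.11049 = 6.629... → 7.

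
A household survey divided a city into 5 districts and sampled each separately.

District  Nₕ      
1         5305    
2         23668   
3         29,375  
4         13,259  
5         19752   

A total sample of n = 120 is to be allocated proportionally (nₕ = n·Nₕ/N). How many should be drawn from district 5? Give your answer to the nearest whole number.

26

Share of district 5 = 19752/91359 = 0.21620.
Allocate 120 × 0.21620 = 25.944... → 26.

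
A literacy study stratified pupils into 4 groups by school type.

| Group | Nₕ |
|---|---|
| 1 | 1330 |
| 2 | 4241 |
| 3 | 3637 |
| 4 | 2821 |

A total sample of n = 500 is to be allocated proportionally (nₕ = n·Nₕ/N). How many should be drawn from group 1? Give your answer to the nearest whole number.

55

Share of group 1 = 1330/12029 = 0.11057.
Allocate 500 × 0.11057 = 55.283... → 55.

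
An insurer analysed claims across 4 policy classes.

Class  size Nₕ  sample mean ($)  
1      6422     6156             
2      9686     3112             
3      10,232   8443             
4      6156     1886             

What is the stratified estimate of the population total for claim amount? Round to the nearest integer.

Population total = Σ Nₕ·x̄ₕ (each stratum's size times its mean).
6422·6156 + 9686·3112 + 10232·8443 + 6156·1886 = 39533832 + 30142832 + 86388776 + 11610216 = 167675656.

167675656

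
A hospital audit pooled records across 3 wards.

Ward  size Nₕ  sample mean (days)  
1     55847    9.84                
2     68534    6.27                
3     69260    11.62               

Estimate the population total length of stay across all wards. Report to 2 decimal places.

Population total = Σ Nₕ·x̄ₕ (each stratum's size times its mean).
55847·9.84 + 68534·6.27 + 69260·11.62 = 549534.48 + 429708.18 + 804801.2 = 1784043.86.

1784043.86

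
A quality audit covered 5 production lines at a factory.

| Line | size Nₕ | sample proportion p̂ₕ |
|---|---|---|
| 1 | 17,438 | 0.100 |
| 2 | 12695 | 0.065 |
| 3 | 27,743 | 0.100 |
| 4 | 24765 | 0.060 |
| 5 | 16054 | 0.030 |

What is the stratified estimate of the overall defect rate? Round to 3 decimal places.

N = 17438 + 12695 + 27743 + 24765 + 16054 = 98695.
Overall proportion = Σ (Nₕ/N)·p̂ₕ.
Σ Nₕp̂ₕ = 1743.8 + 825.175 + 2774.3 + 1485.9 + 481.62 = 7310.795.
7310.795 / 98695 = 0.07407... → 0.074.

0.074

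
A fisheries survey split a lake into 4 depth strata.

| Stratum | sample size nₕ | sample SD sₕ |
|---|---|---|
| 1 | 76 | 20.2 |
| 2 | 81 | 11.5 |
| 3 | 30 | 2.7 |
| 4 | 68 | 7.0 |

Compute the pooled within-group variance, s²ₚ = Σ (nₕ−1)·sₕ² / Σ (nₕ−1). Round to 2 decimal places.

178.00

1: (76−1)·20.2² = 75·408.04 = 30603
2: (81−1)·11.5² = 80·132.25 = 10580
3: (30−1)·2.7² = 29·7.29 = 211.41
4: (68−1)·7.0² = 67·49 = 3283
Numerator = 44677.41; denominator = Σ(nₕ−1) = 251.
s²ₚ = 44677.41/251 = 177.9976... → 178.00.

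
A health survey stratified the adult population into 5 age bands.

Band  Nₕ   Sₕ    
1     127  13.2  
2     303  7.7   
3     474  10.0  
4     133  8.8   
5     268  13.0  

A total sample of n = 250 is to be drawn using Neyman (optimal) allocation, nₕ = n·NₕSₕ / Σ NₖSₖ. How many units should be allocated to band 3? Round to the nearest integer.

88

Σ NₕSₕ = 127·13.2 + 303·7.7 + 474·10.0 + 133·8.8 + 268·13.0 = 13403.9.
Share for 3: 4740/13403.9 = 0.35363.
n_3 = 250 × 0.35363 = 88.407... → 88.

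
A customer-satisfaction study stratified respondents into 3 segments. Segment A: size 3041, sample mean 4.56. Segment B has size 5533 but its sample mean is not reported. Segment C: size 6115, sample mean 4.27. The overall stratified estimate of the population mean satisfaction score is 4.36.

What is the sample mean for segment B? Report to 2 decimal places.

4.35

N = 3041 + 5533 + 6115 = 14689.
Overall total = μ·N = 4.36·14689 = 64044.04.
Subtract the known strata: 3041·4.56 + 6115·4.27 = 39978.01.
Remaining total for segment B: 64044.04 − 39978.01 = 24066.03.
Divide by its size: 24066.03 / 5533 = 4.3495... → 4.35.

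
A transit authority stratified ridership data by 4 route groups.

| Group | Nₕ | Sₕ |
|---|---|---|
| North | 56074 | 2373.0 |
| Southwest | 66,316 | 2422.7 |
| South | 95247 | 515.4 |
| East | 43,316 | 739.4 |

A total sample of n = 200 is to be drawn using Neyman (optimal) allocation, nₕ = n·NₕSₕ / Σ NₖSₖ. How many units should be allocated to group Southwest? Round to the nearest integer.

86

Σ NₕSₕ = 56074·2373.0 + 66316·2422.7 + 95247·515.4 + 43316·739.4 = 374845529.4.
Share for Southwest: 160663773.2/374845529.4 = 0.42861.
n_Southwest = 200 × 0.42861 = 85.723... → 86.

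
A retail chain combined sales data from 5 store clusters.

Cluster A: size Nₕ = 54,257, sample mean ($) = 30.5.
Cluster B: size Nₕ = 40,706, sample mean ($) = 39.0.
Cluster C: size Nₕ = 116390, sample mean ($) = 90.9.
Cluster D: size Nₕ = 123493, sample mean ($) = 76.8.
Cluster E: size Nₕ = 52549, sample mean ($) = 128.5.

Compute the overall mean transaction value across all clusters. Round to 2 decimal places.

77.59

N = 387395; weights Wₕ = Nₕ/N = (0.1401, 0.1051, 0.3004, 0.3188, 0.1356).
x̄_st = Σ Wₕ·x̄ₕ = 0.1401·30.5 + 0.1051·39.0 + 0.3004·90.9 + 0.3188·76.8 + 0.1356·128.5 ≈ 77.5927...
→ 77.59.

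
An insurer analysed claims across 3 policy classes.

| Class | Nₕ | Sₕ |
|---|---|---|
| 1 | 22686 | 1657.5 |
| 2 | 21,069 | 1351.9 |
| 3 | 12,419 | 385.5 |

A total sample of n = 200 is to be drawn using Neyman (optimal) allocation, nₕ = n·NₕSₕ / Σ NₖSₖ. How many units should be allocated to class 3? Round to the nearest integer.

14

1: NₕSₕ = 22686·1657.5 = 37602045
2: NₕSₕ = 21069·1351.9 = 28483181.1
3: NₕSₕ = 12419·385.5 = 4787524.5
Σ NₕSₕ = 70872750.6.
n_3 = 200·4787524.5/70872750.6 = 13.510... → 14.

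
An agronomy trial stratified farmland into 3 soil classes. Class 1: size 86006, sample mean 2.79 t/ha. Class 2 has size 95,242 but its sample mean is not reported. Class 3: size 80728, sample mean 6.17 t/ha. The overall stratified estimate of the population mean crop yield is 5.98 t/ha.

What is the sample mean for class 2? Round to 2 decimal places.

Σ Nₕx̄ₕ = N·μ, so 95242·x̄_2 = 261976·5.98 − (86006·2.79 + 80728·6.17).
= 1566616.48 − 738048.5 = 828567.98.
x̄_2 = 828567.98 / 95242 = 8.6996... → 8.70.

8.70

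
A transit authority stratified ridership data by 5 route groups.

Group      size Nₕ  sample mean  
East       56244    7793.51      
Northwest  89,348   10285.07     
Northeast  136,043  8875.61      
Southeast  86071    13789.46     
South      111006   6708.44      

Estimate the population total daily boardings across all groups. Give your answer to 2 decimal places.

Estimate total by summing Nₕ·x̄ₕ over strata.
56244·7793.51 + 89348·10285.07 + 136043·8875.61 + 86071·13789.46 + 111006·6708.44 = 438338176.44 + 918950434.36 + 1207464611.23 + 1186872611.66 + 744677090.64 = 4496302924.33.

4496302924.33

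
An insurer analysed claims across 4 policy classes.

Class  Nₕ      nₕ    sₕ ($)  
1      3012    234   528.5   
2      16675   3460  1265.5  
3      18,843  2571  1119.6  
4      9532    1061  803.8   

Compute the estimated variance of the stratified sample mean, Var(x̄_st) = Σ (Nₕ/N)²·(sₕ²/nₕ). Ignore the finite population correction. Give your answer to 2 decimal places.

N = 48062. Term for each stratum: Wₕ²sₕ²/nₕ.
Var(x̄_st) = 4.68792 + 55.71552 + 74.94111 + 23.95218 = 159.29673 → 159.30.

159.30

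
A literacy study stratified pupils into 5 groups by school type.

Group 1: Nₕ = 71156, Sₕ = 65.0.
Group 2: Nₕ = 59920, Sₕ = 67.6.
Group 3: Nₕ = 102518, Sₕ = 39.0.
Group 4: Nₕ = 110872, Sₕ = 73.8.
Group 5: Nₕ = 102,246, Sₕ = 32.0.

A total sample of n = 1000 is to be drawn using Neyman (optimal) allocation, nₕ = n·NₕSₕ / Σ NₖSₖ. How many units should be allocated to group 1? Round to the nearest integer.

1: NₕSₕ = 71156·65.0 = 4625140
2: NₕSₕ = 59920·67.6 = 4050592
3: NₕSₕ = 102518·39.0 = 3998202
4: NₕSₕ = 110872·73.8 = 8182353.6
5: NₕSₕ = 102246·32.0 = 3271872
Σ NₕSₕ = 24128159.6.
n_1 = 1000·4625140/24128159.6 = 191.691... → 192.

192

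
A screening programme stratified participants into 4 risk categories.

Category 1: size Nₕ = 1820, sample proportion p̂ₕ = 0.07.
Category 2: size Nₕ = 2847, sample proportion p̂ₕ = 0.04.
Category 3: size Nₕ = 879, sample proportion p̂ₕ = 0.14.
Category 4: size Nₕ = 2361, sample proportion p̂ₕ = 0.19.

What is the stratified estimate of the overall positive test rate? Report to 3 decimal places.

N = 1820 + 2847 + 879 + 2361 = 7907.
Overall proportion = Σ (Nₕ/N)·p̂ₕ.
Σ Nₕp̂ₕ = 127.4 + 113.88 + 123.06 + 448.59 = 812.93.
812.93 / 7907 = 0.10281... → 0.103.

0.103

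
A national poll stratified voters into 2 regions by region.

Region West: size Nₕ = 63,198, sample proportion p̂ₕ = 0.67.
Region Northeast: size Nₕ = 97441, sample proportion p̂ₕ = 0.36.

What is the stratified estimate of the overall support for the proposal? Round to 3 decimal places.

0.482

Wₕ = Nₕ/N with N = 160639: 0.3934, 0.6066.
p̂_st = 0.3934·0.67 + 0.6066·0.36 ≈ 0.48196... → 0.482.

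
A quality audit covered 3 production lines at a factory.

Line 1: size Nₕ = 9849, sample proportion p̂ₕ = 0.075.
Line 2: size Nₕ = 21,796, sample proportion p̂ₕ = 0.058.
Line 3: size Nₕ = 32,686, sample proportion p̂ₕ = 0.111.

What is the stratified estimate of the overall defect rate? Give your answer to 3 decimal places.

N = 9849 + 21796 + 32686 = 64331.
Overall proportion = Σ (Nₕ/N)·p̂ₕ.
Σ Nₕp̂ₕ = 738.675 + 1264.168 + 3628.146 = 5630.989.
5630.989 / 64331 = 0.08753... → 0.088.

0.088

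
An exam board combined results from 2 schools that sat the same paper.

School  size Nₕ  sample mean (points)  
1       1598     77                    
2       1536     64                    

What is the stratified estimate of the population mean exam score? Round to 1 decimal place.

70.6

N = 3134; weights Wₕ = Nₕ/N = (0.5099, 0.4901).
x̄_st = Σ Wₕ·x̄ₕ = 0.5099·77 + 0.4901·64 ≈ 70.629...
→ 70.6.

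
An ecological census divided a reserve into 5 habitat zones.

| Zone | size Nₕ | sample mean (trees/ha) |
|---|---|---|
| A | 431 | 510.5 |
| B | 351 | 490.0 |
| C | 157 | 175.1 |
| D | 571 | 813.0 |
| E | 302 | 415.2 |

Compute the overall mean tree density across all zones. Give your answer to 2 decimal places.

556.91

x̄_st = (Σ Nₕx̄ₕ) / (Σ Nₕ) = (431·510.5 + 351·490.0 + 157·175.1 + 571·813.0 + 302·415.2) / 1812
= 1009119.6 / 1812 = 556.9093... → 556.91.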